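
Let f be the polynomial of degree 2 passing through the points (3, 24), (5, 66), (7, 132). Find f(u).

f(u) = 3u^2 - 3u + 6

Write f(u) = au^2 + bu + c. Substituting each data point gives a linear system:
  9a + 3b + c = 24
  25a + 5b + c = 66
  49a + 7b + c = 132
Solving the system yields a = 3, b = -3, c = 6.
So f(u) = 3u² - 3u + 6.
Check: f(5) = 66. ✓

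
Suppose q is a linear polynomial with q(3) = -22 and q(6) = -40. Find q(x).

q(x) = -6x - 4

Using the Lagrange interpolation formula with nodes 3, 6:
  L_0(x) = (x - 6) / -3
  L_1(x) = (x - 3) / 3
Then q(x) = -22·L_0(x) - 40·L_1(x).
Expanding and collecting terms gives q(x) = -6x - 4.
Check: q(3) = -22. ✓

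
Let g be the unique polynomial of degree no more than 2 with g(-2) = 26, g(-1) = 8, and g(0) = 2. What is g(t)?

g(t) = 6t^2 + 2

Using the Lagrange interpolation formula with nodes -2, -1, 0:
  L_0(t) = (t + 1)t / 2
  L_1(t) = (t + 2)t / -1
  L_2(t) = (t + 2)(t + 1) / 2
Then g(t) = 26·L_0(t) + 8·L_1(t) + 2·L_2(t).
Expanding and collecting terms gives g(t) = 6t² + 2.
Check: g(-1) = 8. ✓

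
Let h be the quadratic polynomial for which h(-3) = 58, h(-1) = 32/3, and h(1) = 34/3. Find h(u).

h(u) = 6u^2 + (1/3)u + 5

Write h(u) = au^2 + bu + c. Substituting each data point gives a linear system:
  9a - 3b + c = 58
  a - b + c = 32/3
  a + b + c = 34/3
Solving the system yields a = 6, b = 1/3, c = 5.
So h(u) = 6u^2 + (1/3)u + 5.
Check: h(-1) = 32/3. ✓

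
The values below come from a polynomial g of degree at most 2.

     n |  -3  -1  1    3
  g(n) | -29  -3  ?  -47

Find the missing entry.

-9

On equispaced nodes a degree-2 polynomial has vanishing third forward difference, so
  - g(-3) + 3·g(-1) - 3·g(1) + g(3) = 0.
Substituting the known values and solving for g(1):
  -3·g(1) = 27
  g(1) = -9.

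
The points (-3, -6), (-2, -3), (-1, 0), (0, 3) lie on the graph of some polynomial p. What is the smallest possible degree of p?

Forward differences of the values at u = -3, -2, -1, 0:
  p  : -6  -3  0  3
  Δ  : 3  3  3
  Δ^2: 0  0
  Δ^3: 0
The first differences are constant (3) and nonzero, while all higher differences vanish, so the minimal degree is 1.

1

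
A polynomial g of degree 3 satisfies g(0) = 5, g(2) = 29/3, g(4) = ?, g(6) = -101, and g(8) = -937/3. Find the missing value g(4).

The 4 known points determine the degree-3 polynomial uniquely.
Write g(t) = at^3 + bt^2 + ct + d. Substituting each data point gives a linear system:
  d = 5
  8a + 4b + 2c + d = 29/3
  216a + 36b + 6c + d = -101
  512a + 64b + 8c + d = -937/3
Solving the system yields a = -1, b = 3, c = 1/3, d = 5.
So g(t) = -t^3 + 3t^2 + (1/3)t + 5.
Then g(4) = -29/3.

-29/3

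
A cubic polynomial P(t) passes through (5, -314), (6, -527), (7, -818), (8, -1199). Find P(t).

P(t) = -2t^3 - 3t^2 + 2t + 1

Write P(t) = at^3 + bt^2 + ct + d. Substituting each data point gives a linear system:
  125a + 25b + 5c + d = -314
  216a + 36b + 6c + d = -527
  343a + 49b + 7c + d = -818
  512a + 64b + 8c + d = -1199
Solving the system yields a = -2, b = -3, c = 2, d = 1.
So P(t) = -2t³ - 3t² + 2t + 1.
Check: P(7) = -818. ✓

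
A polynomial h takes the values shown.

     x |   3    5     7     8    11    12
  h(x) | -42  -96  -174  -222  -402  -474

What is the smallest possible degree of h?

Divided differences on the nodes 3, 5, 7, 8, 11, 12:
  order 0: -42  -96  -174  -222  -402  -474
  order 1: -27  -39  -48  -60  -72
  order 2: -3  -3  -3  -3
  order 3: 0  0  0
  order 4: 0  0
  order 5: 0
The order-2 divided differences are all -3 (nonzero) and every higher order vanishes, so the data lies on a polynomial of degree exactly 2.

2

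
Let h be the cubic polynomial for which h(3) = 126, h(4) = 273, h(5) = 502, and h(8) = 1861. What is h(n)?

h(n) = 3n^3 + 5n^2 + n - 3

Using the Lagrange interpolation formula with nodes 3, 4, 5, 8:
  L_0(n) = (n - 4)(n - 5)(n - 8) / -10
  L_1(n) = (n - 3)(n - 5)(n - 8) / 4
  L_2(n) = (n - 3)(n - 4)(n - 8) / -6
  L_3(n) = (n - 3)(n - 4)(n - 5) / 60
Then h(n) = 126·L_0(n) + 273·L_1(n) + 502·L_2(n) + 1861·L_3(n).
Expanding and collecting terms gives h(n) = 3n^3 + 5n^2 + n - 3.
Check: h(8) = 1861. ✓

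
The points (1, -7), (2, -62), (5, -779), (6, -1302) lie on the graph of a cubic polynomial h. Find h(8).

-2954

Using the Lagrange interpolation formula with nodes 1, 2, 5, 6:
  L_0(u) = (u - 2)(u - 5)(u - 6) / -20
  L_1(u) = (u - 1)(u - 5)(u - 6) / 12
  L_2(u) = (u - 1)(u - 2)(u - 6) / -12
  L_3(u) = (u - 1)(u - 2)(u - 5) / 20
Then h(u) = -7·L_0(u) - 62·L_1(u) - 779·L_2(u) - 1302·L_3(u).
Expanding and collecting terms gives h(u) = -5u^3 - 6u^2 - 2u + 6.
Evaluating at u = 8: h(8) = -2954.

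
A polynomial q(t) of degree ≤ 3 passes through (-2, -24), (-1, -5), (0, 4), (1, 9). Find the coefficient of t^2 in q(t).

Write q(t) = at^3 + bt^2 + ct + d. Substituting each data point gives a linear system:
  -8a + 4b - 2c + d = -24
  -a + b - c + d = -5
  d = 4
  a + b + c + d = 9
Solving the system yields a = 1, b = -2, c = 6, d = 4.
So q(t) = t³ - 2t² + 6t + 4.
The coefficient of t^2 is -2.

-2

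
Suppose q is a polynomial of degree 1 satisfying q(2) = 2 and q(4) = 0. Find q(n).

q(n) = -n + 4

Write q(n) = an + b. Substituting each data point gives a linear system:
  2a + b = 2
  4a + b = 0
Solving the system yields a = -1, b = 4.
So q(n) = -n + 4.
Check: q(4) = 0. ✓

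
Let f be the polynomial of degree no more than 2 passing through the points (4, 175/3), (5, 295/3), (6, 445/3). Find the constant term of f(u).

Write f(u) = au^2 + bu + c. Substituting each data point gives a linear system:
  16a + 4b + c = 175/3
  25a + 5b + c = 295/3
  36a + 6b + c = 445/3
Solving the system yields a = 5, b = -5, c = -5/3.
So f(u) = 5u^2 - 5u - 5/3.
The constant term is -5/3.

-5/3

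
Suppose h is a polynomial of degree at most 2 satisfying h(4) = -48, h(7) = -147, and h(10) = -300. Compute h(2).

Forward differences of the values at x = 4, 7, 10:
  h  : -48  -147  -300
  Δ  : -99  -153
  Δ^2: -54
The second differences are constant, confirming degree 2.
Interpolating (Newton forward form) and evaluating at x = 2 gives h(2) = -12.

-12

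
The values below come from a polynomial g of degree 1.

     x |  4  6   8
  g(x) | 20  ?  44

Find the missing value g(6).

32

The 2 known points determine the degree-1 polynomial uniquely.
Write g(x) = ax + b. Substituting each data point gives a linear system:
  4a + b = 20
  8a + b = 44
Solving the system yields a = 6, b = -4.
So g(x) = 6x - 4.
Then g(6) = 32.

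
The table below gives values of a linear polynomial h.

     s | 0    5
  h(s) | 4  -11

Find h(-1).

7

Write h(s) = as + b. Substituting each data point gives a linear system:
  b = 4
  5a + b = -11
Solving the system yields a = -3, b = 4.
So h(s) = -3s + 4.
Then h(-1) = 7.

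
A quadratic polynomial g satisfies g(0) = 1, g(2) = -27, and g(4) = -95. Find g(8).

Write g(u) = au^2 + bu + c. Substituting each data point gives a linear system:
  c = 1
  4a + 2b + c = -27
  16a + 4b + c = -95
Solving the system yields a = -5, b = -4, c = 1.
So g(u) = -5u² - 4u + 1.
Then g(8) = -351.

-351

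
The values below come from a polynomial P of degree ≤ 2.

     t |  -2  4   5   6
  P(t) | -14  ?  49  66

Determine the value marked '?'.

The 3 known points determine the degree-2 polynomial uniquely.
Write P(t) = at^2 + bt + c. Substituting each data point gives a linear system:
  4a - 2b + c = -14
  25a + 5b + c = 49
  36a + 6b + c = 66
Solving the system yields a = 1, b = 6, c = -6.
So P(t) = t² + 6t - 6.
Then P(4) = 34.

34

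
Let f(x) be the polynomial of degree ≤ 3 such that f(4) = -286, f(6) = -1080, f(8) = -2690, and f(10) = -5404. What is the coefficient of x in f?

-1

Write f(x) = ax^3 + bx^2 + cx + d. Substituting each data point gives a linear system:
  64a + 16b + 4c + d = -286
  216a + 36b + 6c + d = -1080
  512a + 64b + 8c + d = -2690
  1000a + 100b + 10c + d = -5404
Solving the system yields a = -6, b = 6, c = -1, d = 6.
So f(x) = -6x³ + 6x² - x + 6.
The coefficient of x is -1.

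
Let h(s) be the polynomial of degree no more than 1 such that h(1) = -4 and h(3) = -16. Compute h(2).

-10

Write h(s) = as + b. Substituting each data point gives a linear system:
  a + b = -4
  3a + b = -16
Solving the system yields a = -6, b = 2.
So h(s) = -6s + 2.
Then h(2) = -10.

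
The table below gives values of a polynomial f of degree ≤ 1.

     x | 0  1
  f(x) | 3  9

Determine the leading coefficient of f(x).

Write f(x) = ax + b. Substituting each data point gives a linear system:
  b = 3
  a + b = 9
Solving the system yields a = 6, b = 3.
So f(x) = 6x + 3.
The leading coefficient is 6.

6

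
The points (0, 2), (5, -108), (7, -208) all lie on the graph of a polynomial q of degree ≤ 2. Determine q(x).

Using the Lagrange interpolation formula with nodes 0, 5, 7:
  L_0(x) = (x - 5)(x - 7) / 35
  L_1(x) = x(x - 7) / -10
  L_2(x) = x(x - 5) / 14
Then q(x) = 2·L_0(x) - 108·L_1(x) - 208·L_2(x).
Expanding and collecting terms gives q(x) = -4x² - 2x + 2.
Check: q(0) = 2. ✓

q(x) = -4x^2 - 2x + 2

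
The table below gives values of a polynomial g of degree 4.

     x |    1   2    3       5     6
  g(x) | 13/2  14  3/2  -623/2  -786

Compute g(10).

-7954

Write g(x) = ax^4 + bx^3 + cx^2 + dx + e. Substituting each data point gives a linear system:
  a + b + c + d + e = 13/2
  16a + 8b + 4c + 2d + e = 14
  81a + 27b + 9c + 3d + e = 3/2
  625a + 125b + 25c + 5d + e = -623/2
  1296a + 216b + 36c + 6d + e = -786
Solving the system yields a = -1, b = 3/2, c = 6, d = -6, e = 6.
So g(x) = -x^4 + (3/2)x^3 + 6x^2 - 6x + 6.
Then g(10) = -7954.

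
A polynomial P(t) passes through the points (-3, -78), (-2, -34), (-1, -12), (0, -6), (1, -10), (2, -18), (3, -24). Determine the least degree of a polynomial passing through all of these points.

3

Forward differences of the values at t = -3, -2, -1, 0, 1, 2, 3:
  P  : -78  -34  -12  -6  -10  -18  -24
  Δ  : 44  22  6  -4  -8  -6
  Δ^2: -22  -16  -10  -4  2
  Δ^3: 6  6  6  6
  Δ^4: 0  0  0
  Δ^5: 0  0
  Δ^6: 0
The third differences are constant (6) and nonzero, while all higher differences vanish, so the minimal degree is 3.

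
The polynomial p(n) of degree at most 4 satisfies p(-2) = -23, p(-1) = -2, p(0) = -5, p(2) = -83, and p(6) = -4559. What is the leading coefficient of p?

Write p(n) = an^4 + bn^3 + cn^2 + dn + e. Substituting each data point gives a linear system:
  16a - 8b + 4c - 2d + e = -23
  a - b + c - d + e = -2
  e = -5
  16a + 8b + 4c + 2d + e = -83
  1296a + 216b + 36c + 6d + e = -4559
Solving the system yields a = -3, b = -3, c = 0, d = -3, e = -5.
So p(n) = -3n^4 - 3n^3 - 3n - 5.
The leading coefficient is -3.

-3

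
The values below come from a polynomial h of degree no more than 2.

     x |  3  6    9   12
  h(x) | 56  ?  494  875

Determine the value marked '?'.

221

The 3 known points determine the degree-2 polynomial uniquely.
Write h(x) = ax^2 + bx + c. Substituting each data point gives a linear system:
  9a + 3b + c = 56
  81a + 9b + c = 494
  144a + 12b + c = 875
Solving the system yields a = 6, b = 1, c = -1.
So h(x) = 6x^2 + x - 1.
Then h(6) = 221.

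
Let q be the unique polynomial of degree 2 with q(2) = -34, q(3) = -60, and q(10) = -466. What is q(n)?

Using the Lagrange interpolation formula with nodes 2, 3, 10:
  L_0(n) = (n - 3)(n - 10) / 8
  L_1(n) = (n - 2)(n - 10) / -7
  L_2(n) = (n - 2)(n - 3) / 56
Then q(n) = -34·L_0(n) - 60·L_1(n) - 466·L_2(n).
Expanding and collecting terms gives q(n) = -4n² - 6n - 6.
Check: q(2) = -34. ✓

q(n) = -4n^2 - 6n - 6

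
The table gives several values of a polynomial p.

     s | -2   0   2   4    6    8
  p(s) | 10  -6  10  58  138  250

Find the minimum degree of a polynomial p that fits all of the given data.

2

Forward differences of the values at s = -2, 0, 2, 4, 6, 8:
  p  : 10  -6  10  58  138  250
  Δ  : -16  16  48  80  112
  Δ^2: 32  32  32  32
  Δ^3: 0  0  0
  Δ^4: 0  0
  Δ^5: 0
The second differences are constant (32) and nonzero, while all higher differences vanish, so the minimal degree is 2.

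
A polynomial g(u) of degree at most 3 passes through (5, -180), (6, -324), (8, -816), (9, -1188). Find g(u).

Write g(u) = au^3 + bu^2 + cu + d. Substituting each data point gives a linear system:
  125a + 25b + 5c + d = -180
  216a + 36b + 6c + d = -324
  512a + 64b + 8c + d = -816
  729a + 81b + 9c + d = -1188
Solving the system yields a = -2, b = 4, c = -6, d = 0.
So g(u) = -2u^3 + 4u^2 - 6u.
Check: g(9) = -1188. ✓

g(u) = -2u^3 + 4u^2 - 6u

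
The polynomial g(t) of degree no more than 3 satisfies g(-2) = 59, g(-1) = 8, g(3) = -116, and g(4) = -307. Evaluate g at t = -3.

Using the Lagrange interpolation formula with nodes -2, -1, 3, 4:
  L_0(t) = (t + 1)(t - 3)(t - 4) / -30
  L_1(t) = (t + 2)(t - 3)(t - 4) / 20
  L_2(t) = (t + 2)(t + 1)(t - 4) / -20
  L_3(t) = (t + 2)(t + 1)(t - 3) / 30
Then g(t) = 59·L_0(t) + 8·L_1(t) - 116·L_2(t) - 307·L_3(t).
Expanding and collecting terms gives g(t) = -6t^3 + 4t^2 + 3t + 1.
Evaluating at t = -3: g(-3) = 190.

190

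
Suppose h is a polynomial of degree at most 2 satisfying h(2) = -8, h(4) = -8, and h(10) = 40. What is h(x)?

Write h(x) = ax^2 + bx + c. Substituting each data point gives a linear system:
  4a + 2b + c = -8
  16a + 4b + c = -8
  100a + 10b + c = 40
Solving the system yields a = 1, b = -6, c = 0.
So h(x) = x^2 - 6x.
Check: h(10) = 40. ✓

h(x) = x^2 - 6x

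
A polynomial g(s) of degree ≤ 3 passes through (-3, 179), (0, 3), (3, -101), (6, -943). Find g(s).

Using the Lagrange interpolation formula with nodes -3, 0, 3, 6:
  L_0(s) = s(s - 3)(s - 6) / -162
  L_1(s) = (s + 3)(s - 3)(s - 6) / 54
  L_2(s) = (s + 3)s(s - 6) / -54
  L_3(s) = (s + 3)s(s - 3) / 162
Then g(s) = 179·L_0(s) + 3·L_1(s) - 101·L_2(s) - 943·L_3(s).
Expanding and collecting terms gives g(s) = -5s^3 + 4s^2 - (5/3)s + 3.
Check: g(-3) = 179. ✓

g(s) = -5s^3 + 4s^2 - (5/3)s + 3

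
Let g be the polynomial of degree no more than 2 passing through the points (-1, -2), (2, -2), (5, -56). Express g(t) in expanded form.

g(t) = -3t^2 + 3t + 4

Using the Lagrange interpolation formula with nodes -1, 2, 5:
  L_0(t) = (t - 2)(t - 5) / 18
  L_1(t) = (t + 1)(t - 5) / -9
  L_2(t) = (t + 1)(t - 2) / 18
Then g(t) = -2·L_0(t) - 2·L_1(t) - 56·L_2(t).
Expanding and collecting terms gives g(t) = -3t^2 + 3t + 4.
Check: g(-1) = -2. ✓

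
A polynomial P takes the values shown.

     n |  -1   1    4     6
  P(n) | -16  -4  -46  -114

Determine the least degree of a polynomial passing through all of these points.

Divided differences on the nodes -1, 1, 4, 6:
  order 0: -16  -4  -46  -114
  order 1: 6  -14  -34
  order 2: -4  -4
  order 3: 0
The order-2 divided differences are all -4 (nonzero) and every higher order vanishes, so the data lies on a polynomial of degree exactly 2.

2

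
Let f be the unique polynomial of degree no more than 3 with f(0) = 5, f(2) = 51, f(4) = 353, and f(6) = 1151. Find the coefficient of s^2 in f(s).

Write f(s) = as^3 + bs^2 + cs + d. Substituting each data point gives a linear system:
  d = 5
  8a + 4b + 2c + d = 51
  64a + 16b + 4c + d = 353
  216a + 36b + 6c + d = 1151
Solving the system yields a = 5, b = 2, c = -1, d = 5.
So f(s) = 5s³ + 2s² - s + 5.
The coefficient of s^2 is 2.

2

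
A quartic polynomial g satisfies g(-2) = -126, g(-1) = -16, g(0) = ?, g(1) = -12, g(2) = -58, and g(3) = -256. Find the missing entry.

-4

On equispaced nodes a degree-4 polynomial has vanishing fifth forward difference, so
  - g(-2) + 5·g(-1) - 10·g(0) + 10·g(1) - 5·g(2) + g(3) = 0.
Substituting the known values and solving for g(0):
  -10·g(0) = 40
  g(0) = -4.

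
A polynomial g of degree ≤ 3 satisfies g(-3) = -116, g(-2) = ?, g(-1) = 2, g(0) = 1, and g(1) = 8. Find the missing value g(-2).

On equispaced nodes a degree-3 polynomial has vanishing fourth forward difference, so
  g(-3) - 4·g(-2) + 6·g(-1) - 4·g(0) + g(1) = 0.
Substituting the known values and solving for g(-2):
  -4·g(-2) = 100
  g(-2) = -25.

-25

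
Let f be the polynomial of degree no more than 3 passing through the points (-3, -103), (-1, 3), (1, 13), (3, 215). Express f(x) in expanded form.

f(x) = 6x^3 + 6x^2 - x + 2

Write f(x) = ax^3 + bx^2 + cx + d. Substituting each data point gives a linear system:
  -27a + 9b - 3c + d = -103
  -a + b - c + d = 3
  a + b + c + d = 13
  27a + 9b + 3c + d = 215
Solving the system yields a = 6, b = 6, c = -1, d = 2.
So f(x) = 6x³ + 6x² - x + 2.
Check: f(-3) = -103. ✓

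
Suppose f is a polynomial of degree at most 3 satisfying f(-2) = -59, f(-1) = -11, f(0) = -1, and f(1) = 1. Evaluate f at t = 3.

101

Using the Lagrange interpolation formula with nodes -2, -1, 0, 1:
  L_0(t) = (t + 1)t(t - 1) / -6
  L_1(t) = (t + 2)t(t - 1) / 2
  L_2(t) = (t + 2)(t + 1)(t - 1) / -2
  L_3(t) = (t + 2)(t + 1)t / 6
Then f(t) = -59·L_0(t) - 11·L_1(t) - 1·L_2(t) + 1·L_3(t).
Expanding and collecting terms gives f(t) = 5t^3 - 4t^2 + t - 1.
Evaluating at t = 3: f(3) = 101.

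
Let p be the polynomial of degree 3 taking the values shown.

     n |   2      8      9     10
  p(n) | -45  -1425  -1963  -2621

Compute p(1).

-11

Write p(n) = an^3 + bn^2 + cn + d. Substituting each data point gives a linear system:
  8a + 4b + 2c + d = -45
  512a + 64b + 8c + d = -1425
  729a + 81b + 9c + d = -1963
  1000a + 100b + 10c + d = -2621
Solving the system yields a = -2, b = -6, c = -2, d = -1.
So p(n) = -2n^3 - 6n^2 - 2n - 1.
Then p(1) = -11.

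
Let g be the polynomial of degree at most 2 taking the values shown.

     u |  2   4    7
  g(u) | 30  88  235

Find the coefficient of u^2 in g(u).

Write g(u) = au^2 + bu + c. Substituting each data point gives a linear system:
  4a + 2b + c = 30
  16a + 4b + c = 88
  49a + 7b + c = 235
Solving the system yields a = 4, b = 5, c = 4.
So g(u) = 4u^2 + 5u + 4.
The leading coefficient is 4.

4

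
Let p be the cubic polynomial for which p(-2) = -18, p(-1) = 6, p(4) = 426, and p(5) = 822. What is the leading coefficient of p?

Write p(s) = as^3 + bs^2 + cs + d. Substituting each data point gives a linear system:
  -8a + 4b - 2c + d = -18
  -a + b - c + d = 6
  64a + 16b + 4c + d = 426
  125a + 25b + 5c + d = 822
Solving the system yields a = 6, b = 4, c = -6, d = 2.
So p(s) = 6s³ + 4s² - 6s + 2.
The leading coefficient is 6.

6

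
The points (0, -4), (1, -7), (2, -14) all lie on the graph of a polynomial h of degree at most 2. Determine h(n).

h(n) = -2n^2 - n - 4

Write h(n) = an^2 + bn + c. Substituting each data point gives a linear system:
  c = -4
  a + b + c = -7
  4a + 2b + c = -14
Solving the system yields a = -2, b = -1, c = -4.
So h(n) = -2n^2 - n - 4.
Check: h(0) = -4. ✓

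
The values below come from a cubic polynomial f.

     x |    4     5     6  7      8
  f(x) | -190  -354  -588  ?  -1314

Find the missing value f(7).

The 4 known points determine the degree-3 polynomial uniquely.
Write f(x) = ax^3 + bx^2 + cx + d. Substituting each data point gives a linear system:
  64a + 16b + 4c + d = -190
  125a + 25b + 5c + d = -354
  216a + 36b + 6c + d = -588
  512a + 64b + 8c + d = -1314
Solving the system yields a = -2, b = -5, c = 3, d = 6.
So f(x) = -2x³ - 5x² + 3x + 6.
Then f(7) = -904.

-904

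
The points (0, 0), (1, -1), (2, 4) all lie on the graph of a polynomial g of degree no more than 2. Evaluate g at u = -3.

Forward differences of the values at u = 0, 1, 2:
  g  : 0  -1  4
  Δ  : -1  5
  Δ^2: 6
The second differences are constant, confirming degree 2.
Interpolating (Newton forward form) and evaluating at u = -3 gives g(-3) = 39.

39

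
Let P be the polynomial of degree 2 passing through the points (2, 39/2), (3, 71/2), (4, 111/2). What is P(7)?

279/2

Write P(n) = an^2 + bn + c. Substituting each data point gives a linear system:
  4a + 2b + c = 39/2
  9a + 3b + c = 71/2
  16a + 4b + c = 111/2
Solving the system yields a = 2, b = 6, c = -1/2.
So P(n) = 2n^2 + 6n - 1/2.
Then P(7) = 279/2.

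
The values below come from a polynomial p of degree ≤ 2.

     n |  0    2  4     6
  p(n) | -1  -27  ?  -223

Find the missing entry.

-101

The 3 known points determine the degree-2 polynomial uniquely.
Write p(n) = an^2 + bn + c. Substituting each data point gives a linear system:
  c = -1
  4a + 2b + c = -27
  36a + 6b + c = -223
Solving the system yields a = -6, b = -1, c = -1.
So p(n) = -6n² - n - 1.
Then p(4) = -101.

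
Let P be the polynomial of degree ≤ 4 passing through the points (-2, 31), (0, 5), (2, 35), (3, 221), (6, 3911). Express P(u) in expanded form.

P(u) = 3u^4 + u^3 - 5u^2 - 3u + 5

Using the Lagrange interpolation formula with nodes -2, 0, 2, 3, 6:
  L_0(u) = u(u - 2)(u - 3)(u - 6) / 320
  L_1(u) = (u + 2)(u - 2)(u - 3)(u - 6) / -72
  L_2(u) = (u + 2)u(u - 3)(u - 6) / 32
  L_3(u) = (u + 2)u(u - 2)(u - 6) / -45
  L_4(u) = (u + 2)u(u - 2)(u - 3) / 576
Then P(u) = 31·L_0(u) + 5·L_1(u) + 35·L_2(u) + 221·L_3(u) + 3911·L_4(u).
Expanding and collecting terms gives P(u) = 3u^4 + u^3 - 5u^2 - 3u + 5.
Check: P(2) = 35. ✓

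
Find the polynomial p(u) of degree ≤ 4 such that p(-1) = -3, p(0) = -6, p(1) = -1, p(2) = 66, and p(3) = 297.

p(u) = 2u^4 + 5u^3 + 2u^2 - 4u - 6

Write p(u) = au^4 + bu^3 + cu^2 + du + e. Substituting each data point gives a linear system:
  a - b + c - d + e = -3
  e = -6
  a + b + c + d + e = -1
  16a + 8b + 4c + 2d + e = 66
  81a + 27b + 9c + 3d + e = 297
Solving the system yields a = 2, b = 5, c = 2, d = -4, e = -6.
So p(u) = 2u^4 + 5u^3 + 2u^2 - 4u - 6.
Check: p(1) = -1. ✓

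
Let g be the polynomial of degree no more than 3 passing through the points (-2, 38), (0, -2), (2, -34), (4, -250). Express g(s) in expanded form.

g(s) = -4s^3 + s^2 - 2s - 2

Write g(s) = as^3 + bs^2 + cs + d. Substituting each data point gives a linear system:
  -8a + 4b - 2c + d = 38
  d = -2
  8a + 4b + 2c + d = -34
  64a + 16b + 4c + d = -250
Solving the system yields a = -4, b = 1, c = -2, d = -2.
So g(s) = -4s^3 + s^2 - 2s - 2.
Check: g(4) = -250. ✓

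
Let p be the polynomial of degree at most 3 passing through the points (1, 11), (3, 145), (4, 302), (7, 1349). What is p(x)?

Write p(x) = ax^3 + bx^2 + cx + d. Substituting each data point gives a linear system:
  a + b + c + d = 11
  27a + 9b + 3c + d = 145
  64a + 16b + 4c + d = 302
  343a + 49b + 7c + d = 1349
Solving the system yields a = 3, b = 6, c = 4, d = -2.
So p(x) = 3x^3 + 6x^2 + 4x - 2.
Check: p(7) = 1349. ✓

p(x) = 3x^3 + 6x^2 + 4x - 2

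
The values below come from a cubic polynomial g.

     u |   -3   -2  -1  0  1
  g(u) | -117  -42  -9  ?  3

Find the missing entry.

On equispaced nodes a degree-3 polynomial has vanishing fourth forward difference, so
  g(-3) - 4·g(-2) + 6·g(-1) - 4·g(0) + g(1) = 0.
Substituting the known values and solving for g(0):
  -4·g(0) = 0
  g(0) = 0.

0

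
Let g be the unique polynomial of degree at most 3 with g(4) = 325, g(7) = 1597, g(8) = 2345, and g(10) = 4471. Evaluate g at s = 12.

7597

Write g(s) = as^3 + bs^2 + cs + d. Substituting each data point gives a linear system:
  64a + 16b + 4c + d = 325
  343a + 49b + 7c + d = 1597
  512a + 64b + 8c + d = 2345
  1000a + 100b + 10c + d = 4471
Solving the system yields a = 4, b = 5, c = -3, d = 1.
So g(s) = 4s³ + 5s² - 3s + 1.
Then g(12) = 7597.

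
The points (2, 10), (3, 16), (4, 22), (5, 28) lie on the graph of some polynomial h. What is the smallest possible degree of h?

1

Forward differences of the values at u = 2, 3, 4, 5:
  h  : 10  16  22  28
  Δ  : 6  6  6
  Δ^2: 0  0
  Δ^3: 0
The first differences are constant (6) and nonzero, while all higher differences vanish, so the minimal degree is 1.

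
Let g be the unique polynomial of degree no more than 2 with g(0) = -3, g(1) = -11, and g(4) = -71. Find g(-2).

Write g(s) = as^2 + bs + c. Substituting each data point gives a linear system:
  c = -3
  a + b + c = -11
  16a + 4b + c = -71
Solving the system yields a = -3, b = -5, c = -3.
So g(s) = -3s^2 - 5s - 3.
Then g(-2) = -5.

-5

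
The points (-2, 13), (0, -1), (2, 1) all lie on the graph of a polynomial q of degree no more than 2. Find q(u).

Write q(u) = au^2 + bu + c. Substituting each data point gives a linear system:
  4a - 2b + c = 13
  c = -1
  4a + 2b + c = 1
Solving the system yields a = 2, b = -3, c = -1.
So q(u) = 2u² - 3u - 1.
Check: q(2) = 1. ✓

q(u) = 2u^2 - 3u - 1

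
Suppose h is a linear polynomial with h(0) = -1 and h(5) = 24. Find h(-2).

-11

Write h(x) = ax + b. Substituting each data point gives a linear system:
  b = -1
  5a + b = 24
Solving the system yields a = 5, b = -1.
So h(x) = 5x - 1.
Then h(-2) = -11.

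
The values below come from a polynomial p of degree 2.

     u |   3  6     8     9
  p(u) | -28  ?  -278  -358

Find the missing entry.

-148

The 3 known points determine the degree-2 polynomial uniquely.
Write p(u) = au^2 + bu + c. Substituting each data point gives a linear system:
  9a + 3b + c = -28
  64a + 8b + c = -278
  81a + 9b + c = -358
Solving the system yields a = -5, b = 5, c = 2.
So p(u) = -5u^2 + 5u + 2.
Then p(6) = -148.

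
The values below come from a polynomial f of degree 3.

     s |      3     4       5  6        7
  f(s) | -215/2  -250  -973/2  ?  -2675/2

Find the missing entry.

The 4 known points determine the degree-3 polynomial uniquely.
Write f(s) = as^3 + bs^2 + cs + d. Substituting each data point gives a linear system:
  27a + 9b + 3c + d = -215/2
  64a + 16b + 4c + d = -250
  125a + 25b + 5c + d = -973/2
  343a + 49b + 7c + d = -2675/2
Solving the system yields a = -4, b = 1, c = -3/2, d = -4.
So f(s) = -4s^3 + s^2 - (3/2)s - 4.
Then f(6) = -841.

-841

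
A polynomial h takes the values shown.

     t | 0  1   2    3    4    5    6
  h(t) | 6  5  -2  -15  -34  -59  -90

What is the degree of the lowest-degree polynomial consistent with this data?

2

Forward differences of the values at t = 0, 1, 2, 3, 4, 5, 6:
  h  : 6  5  -2  -15  -34  -59  -90
  Δ  : -1  -7  -13  -19  -25  -31
  Δ^2: -6  -6  -6  -6  -6
  Δ^3: 0  0  0  0
  Δ^4: 0  0  0
  Δ^5: 0  0
  Δ^6: 0
The second differences are constant (-6) and nonzero, while all higher differences vanish, so the minimal degree is 2.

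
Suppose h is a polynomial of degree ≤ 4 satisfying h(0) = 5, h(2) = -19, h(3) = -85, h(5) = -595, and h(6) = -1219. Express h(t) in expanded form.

Write h(t) = at^4 + bt^3 + ct^2 + dt + e. Substituting each data point gives a linear system:
  e = 5
  16a + 8b + 4c + 2d + e = -19
  81a + 27b + 9c + 3d + e = -85
  625a + 125b + 25c + 5d + e = -595
  1296a + 216b + 36c + 6d + e = -1219
Solving the system yields a = -1, b = 1, c = -4, d = 0, e = 5.
So h(t) = -t⁴ + t³ - 4t² + 5.
Check: h(5) = -595. ✓

h(t) = -t^4 + t^3 - 4t^2 + 5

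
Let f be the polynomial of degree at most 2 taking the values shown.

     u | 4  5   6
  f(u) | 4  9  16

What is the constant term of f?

Write f(u) = au^2 + bu + c. Substituting each data point gives a linear system:
  16a + 4b + c = 4
  25a + 5b + c = 9
  36a + 6b + c = 16
Solving the system yields a = 1, b = -4, c = 4.
So f(u) = u^2 - 4u + 4.
The constant term is 4.

4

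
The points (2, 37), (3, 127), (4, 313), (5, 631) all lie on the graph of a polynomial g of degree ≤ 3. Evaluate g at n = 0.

1

Forward differences of the values at n = 2, 3, 4, 5:
  g  : 37  127  313  631
  Δ  : 90  186  318
  Δ^2: 96  132
  Δ^3: 36
The third differences are constant, confirming degree 3.
Interpolating (Newton forward form) and evaluating at n = 0 gives g(0) = 1.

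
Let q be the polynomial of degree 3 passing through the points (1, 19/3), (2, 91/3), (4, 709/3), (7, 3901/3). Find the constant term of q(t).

Write q(t) = at^3 + bt^2 + ct + d. Substituting each data point gives a linear system:
  a + b + c + d = 19/3
  8a + 4b + 2c + d = 91/3
  64a + 16b + 4c + d = 709/3
  343a + 49b + 7c + d = 3901/3
Solving the system yields a = 4, b = -5/3, c = 1, d = 3.
So q(t) = 4t^3 - (5/3)t^2 + t + 3.
The constant term is 3.

3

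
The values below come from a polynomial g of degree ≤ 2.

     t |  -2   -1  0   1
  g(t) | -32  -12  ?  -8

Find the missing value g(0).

The 3 known points determine the degree-2 polynomial uniquely.
Write g(t) = at^2 + bt + c. Substituting each data point gives a linear system:
  4a - 2b + c = -32
  a - b + c = -12
  a + b + c = -8
Solving the system yields a = -6, b = 2, c = -4.
So g(t) = -6t^2 + 2t - 4.
Then g(0) = -4.

-4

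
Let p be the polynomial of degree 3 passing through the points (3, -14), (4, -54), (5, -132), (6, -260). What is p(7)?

Forward differences of the values at t = 3, 4, 5, 6:
  p  : -14  -54  -132  -260
  Δ  : -40  -78  -128
  Δ^2: -38  -50
  Δ^3: -12
The third differences are constant, confirming degree 3.
Interpolating (Newton forward form) and evaluating at t = 7 gives p(7) = -450.

-450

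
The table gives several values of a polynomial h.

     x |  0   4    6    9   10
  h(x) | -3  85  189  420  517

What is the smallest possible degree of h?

Divided differences on the nodes 0, 4, 6, 9, 10:
  order 0: -3  85  189  420  517
  order 1: 22  52  77  97
  order 2: 5  5  5
  order 3: 0  0
  order 4: 0
The order-2 divided differences are all 5 (nonzero) and every higher order vanishes, so the data lies on a polynomial of degree exactly 2.

2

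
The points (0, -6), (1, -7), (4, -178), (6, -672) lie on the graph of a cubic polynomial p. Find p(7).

Using the Lagrange interpolation formula with nodes 0, 1, 4, 6:
  L_0(u) = (u - 1)(u - 4)(u - 6) / -24
  L_1(u) = u(u - 4)(u - 6) / 15
  L_2(u) = u(u - 1)(u - 6) / -24
  L_3(u) = u(u - 1)(u - 4) / 60
Then p(u) = -6·L_0(u) - 7·L_1(u) - 178·L_2(u) - 672·L_3(u).
Expanding and collecting terms gives p(u) = -4u^3 + 6u^2 - 3u - 6.
Evaluating at u = 7: p(7) = -1105.

-1105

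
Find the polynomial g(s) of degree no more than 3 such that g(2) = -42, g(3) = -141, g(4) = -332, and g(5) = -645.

g(s) = -5s^3 - s^2 + s

Write g(s) = as^3 + bs^2 + cs + d. Substituting each data point gives a linear system:
  8a + 4b + 2c + d = -42
  27a + 9b + 3c + d = -141
  64a + 16b + 4c + d = -332
  125a + 25b + 5c + d = -645
Solving the system yields a = -5, b = -1, c = 1, d = 0.
So g(s) = -5s^3 - s^2 + s.
Check: g(5) = -645. ✓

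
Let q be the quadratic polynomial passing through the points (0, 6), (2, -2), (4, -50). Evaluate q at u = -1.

-5

Write q(u) = au^2 + bu + c. Substituting each data point gives a linear system:
  c = 6
  4a + 2b + c = -2
  16a + 4b + c = -50
Solving the system yields a = -5, b = 6, c = 6.
So q(u) = -5u² + 6u + 6.
Then q(-1) = -5.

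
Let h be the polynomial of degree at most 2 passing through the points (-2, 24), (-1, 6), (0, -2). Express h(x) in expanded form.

h(x) = 5x^2 - 3x - 2

Write h(x) = ax^2 + bx + c. Substituting each data point gives a linear system:
  4a - 2b + c = 24
  a - b + c = 6
  c = -2
Solving the system yields a = 5, b = -3, c = -2.
So h(x) = 5x² - 3x - 2.
Check: h(-1) = 6. ✓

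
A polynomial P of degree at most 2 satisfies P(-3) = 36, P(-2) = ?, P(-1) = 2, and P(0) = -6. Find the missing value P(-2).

On equispaced nodes a degree-2 polynomial has vanishing third forward difference, so
  - P(-3) + 3·P(-2) - 3·P(-1) + P(0) = 0.
Substituting the known values and solving for P(-2):
  3·P(-2) = 48
  P(-2) = 16.

16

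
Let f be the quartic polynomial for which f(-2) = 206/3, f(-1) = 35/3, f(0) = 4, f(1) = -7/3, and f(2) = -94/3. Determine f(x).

f(x) = x^4 - 6x^3 - (1/3)x^2 - x + 4

Write f(x) = ax^4 + bx^3 + cx^2 + dx + e. Substituting each data point gives a linear system:
  16a - 8b + 4c - 2d + e = 206/3
  a - b + c - d + e = 35/3
  e = 4
  a + b + c + d + e = -7/3
  16a + 8b + 4c + 2d + e = -94/3
Solving the system yields a = 1, b = -6, c = -1/3, d = -1, e = 4.
So f(x) = x⁴ - 6x³ - (1/3)x² - x + 4.
Check: f(-1) = 35/3. ✓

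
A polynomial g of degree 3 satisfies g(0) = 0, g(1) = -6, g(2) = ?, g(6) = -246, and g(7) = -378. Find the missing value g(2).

The 4 known points determine the degree-3 polynomial uniquely.
Write g(u) = au^3 + bu^2 + cu + d. Substituting each data point gives a linear system:
  d = 0
  a + b + c + d = -6
  216a + 36b + 6c + d = -246
  343a + 49b + 7c + d = -378
Solving the system yields a = -1, b = 0, c = -5, d = 0.
So g(u) = -u³ - 5u.
Then g(2) = -18.

-18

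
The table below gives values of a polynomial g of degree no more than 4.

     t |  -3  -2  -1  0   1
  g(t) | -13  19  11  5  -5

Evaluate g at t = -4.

-175

Forward differences of the values at t = -3, -2, -1, 0, 1:
  g  : -13  19  11  5  -5
  Δ  : 32  -8  -6  -10
  Δ^2: -40  2  -4
  Δ^3: 42  -6
  Δ^4: -48
The fourth differences are constant, confirming degree 4.
Interpolating (Newton forward form) and evaluating at t = -4 gives g(-4) = -175.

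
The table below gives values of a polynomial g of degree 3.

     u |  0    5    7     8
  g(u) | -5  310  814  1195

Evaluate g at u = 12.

Using the Lagrange interpolation formula with nodes 0, 5, 7, 8:
  L_0(u) = (u - 5)(u - 7)(u - 8) / -280
  L_1(u) = u(u - 7)(u - 8) / 30
  L_2(u) = u(u - 5)(u - 8) / -14
  L_3(u) = u(u - 5)(u - 7) / 24
Then g(u) = -5·L_0(u) + 310·L_1(u) + 814·L_2(u) + 1195·L_3(u).
Expanding and collecting terms gives g(u) = 2u³ + 3u² - 2u - 5.
Evaluating at u = 12: g(12) = 3859.

3859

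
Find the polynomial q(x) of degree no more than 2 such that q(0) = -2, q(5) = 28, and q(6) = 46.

Using the Lagrange interpolation formula with nodes 0, 5, 6:
  L_0(x) = (x - 5)(x - 6) / 30
  L_1(x) = x(x - 6) / -5
  L_2(x) = x(x - 5) / 6
Then q(x) = -2·L_0(x) + 28·L_1(x) + 46·L_2(x).
Expanding and collecting terms gives q(x) = 2x^2 - 4x - 2.
Check: q(6) = 46. ✓

q(x) = 2x^2 - 4x - 2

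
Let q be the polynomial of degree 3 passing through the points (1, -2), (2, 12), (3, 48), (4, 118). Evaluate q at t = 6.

Forward differences of the values at t = 1, 2, 3, 4:
  q  : -2  12  48  118
  Δ  : 14  36  70
  Δ^2: 22  34
  Δ^3: 12
The third differences are constant, confirming degree 3.
Interpolating (Newton forward form) and evaluating at t = 6 gives q(6) = 408.

408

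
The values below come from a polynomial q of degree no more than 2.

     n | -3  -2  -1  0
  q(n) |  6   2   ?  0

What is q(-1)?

0

On equispaced nodes a degree-2 polynomial has vanishing third forward difference, so
  - q(-3) + 3·q(-2) - 3·q(-1) + q(0) = 0.
Substituting the known values and solving for q(-1):
  -3·q(-1) = 0
  q(-1) = 0.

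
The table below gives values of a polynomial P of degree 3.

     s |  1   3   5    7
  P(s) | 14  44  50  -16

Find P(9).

-202

Forward differences of the values at s = 1, 3, 5, 7:
  P  : 14  44  50  -16
  Δ  : 30  6  -66
  Δ^2: -24  -72
  Δ^3: -48
The third differences are constant, confirming degree 3.
Interpolating (Newton forward form) and evaluating at s = 9 gives P(9) = -202.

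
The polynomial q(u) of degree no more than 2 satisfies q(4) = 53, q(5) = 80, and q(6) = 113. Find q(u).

q(u) = 3u^2 + 5

Write q(u) = au^2 + bu + c. Substituting each data point gives a linear system:
  16a + 4b + c = 53
  25a + 5b + c = 80
  36a + 6b + c = 113
Solving the system yields a = 3, b = 0, c = 5.
So q(u) = 3u^2 + 5.
Check: q(5) = 80. ✓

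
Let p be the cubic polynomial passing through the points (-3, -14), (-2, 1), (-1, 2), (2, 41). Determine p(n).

p(n) = 2n^3 + 5n^2 + 2n + 1

Using the Lagrange interpolation formula with nodes -3, -2, -1, 2:
  L_0(n) = (n + 2)(n + 1)(n - 2) / -10
  L_1(n) = (n + 3)(n + 1)(n - 2) / 4
  L_2(n) = (n + 3)(n + 2)(n - 2) / -6
  L_3(n) = (n + 3)(n + 2)(n + 1) / 60
Then p(n) = -14·L_0(n) + 1·L_1(n) + 2·L_2(n) + 41·L_3(n).
Expanding and collecting terms gives p(n) = 2n³ + 5n² + 2n + 1.
Check: p(-1) = 2. ✓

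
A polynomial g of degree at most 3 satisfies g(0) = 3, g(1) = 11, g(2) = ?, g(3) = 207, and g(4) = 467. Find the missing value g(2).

67

The 4 known points determine the degree-3 polynomial uniquely.
Write g(u) = au^3 + bu^2 + cu + d. Substituting each data point gives a linear system:
  d = 3
  a + b + c + d = 11
  27a + 9b + 3c + d = 207
  64a + 16b + 4c + d = 467
Solving the system yields a = 6, b = 6, c = -4, d = 3.
So g(u) = 6u^3 + 6u^2 - 4u + 3.
Then g(2) = 67.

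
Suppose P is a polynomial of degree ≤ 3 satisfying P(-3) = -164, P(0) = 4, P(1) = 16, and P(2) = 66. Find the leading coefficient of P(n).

Write P(n) = an^3 + bn^2 + cn + d. Substituting each data point gives a linear system:
  -27a + 9b - 3c + d = -164
  d = 4
  a + b + c + d = 16
  8a + 4b + 2c + d = 66
Solving the system yields a = 6, b = 1, c = 5, d = 4.
So P(n) = 6n^3 + n^2 + 5n + 4.
The leading coefficient is 6.

6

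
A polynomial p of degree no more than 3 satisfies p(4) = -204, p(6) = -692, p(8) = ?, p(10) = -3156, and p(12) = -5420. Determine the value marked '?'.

-1628

The 4 known points determine the degree-3 polynomial uniquely.
Write p(u) = au^3 + bu^2 + cu + d. Substituting each data point gives a linear system:
  64a + 16b + 4c + d = -204
  216a + 36b + 6c + d = -692
  1000a + 100b + 10c + d = -3156
  1728a + 144b + 12c + d = -5420
Solving the system yields a = -3, b = -2, c = 4, d = 4.
So p(u) = -3u^3 - 2u^2 + 4u + 4.
Then p(8) = -1628.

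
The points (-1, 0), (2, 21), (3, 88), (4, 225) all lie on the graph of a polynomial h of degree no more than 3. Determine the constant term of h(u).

Write h(u) = au^3 + bu^2 + cu + d. Substituting each data point gives a linear system:
  -a + b - c + d = 0
  8a + 4b + 2c + d = 21
  27a + 9b + 3c + d = 88
  64a + 16b + 4c + d = 225
Solving the system yields a = 4, b = -1, c = -4, d = 1.
So h(u) = 4u³ - u² - 4u + 1.
The constant term is 1.

1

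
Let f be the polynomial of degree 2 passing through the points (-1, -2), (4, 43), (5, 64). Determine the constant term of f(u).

Write f(u) = au^2 + bu + c. Substituting each data point gives a linear system:
  a - b + c = -2
  16a + 4b + c = 43
  25a + 5b + c = 64
Solving the system yields a = 2, b = 3, c = -1.
So f(u) = 2u² + 3u - 1.
The constant term is -1.

-1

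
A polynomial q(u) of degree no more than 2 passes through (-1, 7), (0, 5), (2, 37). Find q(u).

Using the Lagrange interpolation formula with nodes -1, 0, 2:
  L_0(u) = u(u - 2) / 3
  L_1(u) = (u + 1)(u - 2) / -2
  L_2(u) = (u + 1)u / 6
Then q(u) = 7·L_0(u) + 5·L_1(u) + 37·L_2(u).
Expanding and collecting terms gives q(u) = 6u^2 + 4u + 5.
Check: q(2) = 37. ✓

q(u) = 6u^2 + 4u + 5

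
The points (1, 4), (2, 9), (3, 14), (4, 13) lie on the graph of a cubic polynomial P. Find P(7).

-86

Using the Lagrange interpolation formula with nodes 1, 2, 3, 4:
  L_0(n) = (n - 2)(n - 3)(n - 4) / -6
  L_1(n) = (n - 1)(n - 3)(n - 4) / 2
  L_2(n) = (n - 1)(n - 2)(n - 4) / -2
  L_3(n) = (n - 1)(n - 2)(n - 3) / 6
Then P(n) = 4·L_0(n) + 9·L_1(n) + 14·L_2(n) + 13·L_3(n).
Expanding and collecting terms gives P(n) = -n³ + 6n² - 6n + 5.
Evaluating at n = 7: P(7) = -86.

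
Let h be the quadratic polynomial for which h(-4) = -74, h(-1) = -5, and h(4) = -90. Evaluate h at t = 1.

Write h(t) = at^2 + bt + c. Substituting each data point gives a linear system:
  16a - 4b + c = -74
  a - b + c = -5
  16a + 4b + c = -90
Solving the system yields a = -5, b = -2, c = -2.
So h(t) = -5t² - 2t - 2.
Then h(1) = -9.

-9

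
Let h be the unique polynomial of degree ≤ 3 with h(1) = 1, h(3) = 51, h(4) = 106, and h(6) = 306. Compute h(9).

921

Write h(x) = ax^3 + bx^2 + cx + d. Substituting each data point gives a linear system:
  a + b + c + d = 1
  27a + 9b + 3c + d = 51
  64a + 16b + 4c + d = 106
  216a + 36b + 6c + d = 306
Solving the system yields a = 1, b = 2, c = 4, d = -6.
So h(x) = x³ + 2x² + 4x - 6.
Then h(9) = 921.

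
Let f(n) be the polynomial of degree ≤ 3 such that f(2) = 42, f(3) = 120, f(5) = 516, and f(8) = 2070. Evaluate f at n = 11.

Using the Lagrange interpolation formula with nodes 2, 3, 5, 8:
  L_0(n) = (n - 3)(n - 5)(n - 8) / -18
  L_1(n) = (n - 2)(n - 5)(n - 8) / 10
  L_2(n) = (n - 2)(n - 3)(n - 8) / -18
  L_3(n) = (n - 2)(n - 3)(n - 5) / 90
Then f(n) = 42·L_0(n) + 120·L_1(n) + 516·L_2(n) + 2070·L_3(n).
Expanding and collecting terms gives f(n) = 4n³ + 2n + 6.
Evaluating at n = 11: f(11) = 5352.

5352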